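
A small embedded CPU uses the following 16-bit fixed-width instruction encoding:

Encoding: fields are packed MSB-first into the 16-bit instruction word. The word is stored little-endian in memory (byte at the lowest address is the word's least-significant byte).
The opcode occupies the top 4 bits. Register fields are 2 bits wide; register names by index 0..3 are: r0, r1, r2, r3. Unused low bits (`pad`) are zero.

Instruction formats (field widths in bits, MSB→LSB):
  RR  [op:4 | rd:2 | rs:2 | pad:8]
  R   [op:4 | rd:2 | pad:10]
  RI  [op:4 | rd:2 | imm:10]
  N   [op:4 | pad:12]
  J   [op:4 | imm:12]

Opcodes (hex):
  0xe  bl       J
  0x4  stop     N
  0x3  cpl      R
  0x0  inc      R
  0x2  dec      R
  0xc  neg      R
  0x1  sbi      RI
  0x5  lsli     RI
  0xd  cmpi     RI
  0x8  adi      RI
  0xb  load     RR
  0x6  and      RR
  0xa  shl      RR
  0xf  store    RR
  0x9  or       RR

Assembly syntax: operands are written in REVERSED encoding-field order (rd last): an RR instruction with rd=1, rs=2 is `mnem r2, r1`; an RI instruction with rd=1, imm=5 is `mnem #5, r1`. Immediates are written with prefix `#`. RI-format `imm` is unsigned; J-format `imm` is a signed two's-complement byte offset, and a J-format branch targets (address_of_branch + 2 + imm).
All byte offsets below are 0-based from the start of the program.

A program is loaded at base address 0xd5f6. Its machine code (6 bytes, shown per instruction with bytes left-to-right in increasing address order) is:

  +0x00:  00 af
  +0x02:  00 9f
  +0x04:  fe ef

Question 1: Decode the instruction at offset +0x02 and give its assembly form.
off 0x02: read 00 9f as little → 0x9f00
  op=0x9f00>>12=0x9 ⇒ or (RR)
  rd@[11:10]=0x3 ⇒ r3
  rs@[9:8]=0x3 ⇒ r3

or r3, r3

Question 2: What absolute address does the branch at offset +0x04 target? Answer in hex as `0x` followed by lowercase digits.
0xd5fa

[04] fe ef → 0xeffe
  top 4b → 0xe → bl [J]
  imm@[11:0]=0xffe (s12→-2) ⇒ #-2
  target = base 0xd5f6 + off 0x04 + 2 + imm -2 = 0xd5fa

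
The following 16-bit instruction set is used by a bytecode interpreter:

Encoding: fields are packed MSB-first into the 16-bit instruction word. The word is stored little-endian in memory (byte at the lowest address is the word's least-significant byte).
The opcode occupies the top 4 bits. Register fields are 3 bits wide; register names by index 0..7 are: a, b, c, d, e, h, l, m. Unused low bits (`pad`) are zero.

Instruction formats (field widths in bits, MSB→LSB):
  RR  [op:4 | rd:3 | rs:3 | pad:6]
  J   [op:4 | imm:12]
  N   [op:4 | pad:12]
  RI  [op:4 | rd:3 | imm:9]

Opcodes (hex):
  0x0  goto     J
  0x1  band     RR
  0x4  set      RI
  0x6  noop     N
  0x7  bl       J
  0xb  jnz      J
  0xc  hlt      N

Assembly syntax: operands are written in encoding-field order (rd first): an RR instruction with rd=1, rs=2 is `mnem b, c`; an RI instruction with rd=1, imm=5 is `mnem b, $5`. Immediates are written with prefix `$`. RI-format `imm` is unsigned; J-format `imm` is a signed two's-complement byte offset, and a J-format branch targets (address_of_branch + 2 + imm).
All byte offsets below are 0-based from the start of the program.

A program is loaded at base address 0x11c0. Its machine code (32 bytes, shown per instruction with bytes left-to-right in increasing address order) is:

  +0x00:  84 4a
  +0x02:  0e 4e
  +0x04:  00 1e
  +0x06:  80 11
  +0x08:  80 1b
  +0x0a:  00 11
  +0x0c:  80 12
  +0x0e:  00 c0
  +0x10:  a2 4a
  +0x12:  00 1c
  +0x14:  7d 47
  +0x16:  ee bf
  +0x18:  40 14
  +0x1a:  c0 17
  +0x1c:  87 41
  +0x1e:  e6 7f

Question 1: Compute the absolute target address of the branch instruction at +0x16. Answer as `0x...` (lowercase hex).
0x11c6

off 0x16: read ee bf as little → 0xbfee
  op=0xbfee>>12=0xb ⇒ jnz (J)
  imm: (w>>0)&0xfff=0xfee (s12→-18) → $-18
  target = base 0x11c0 + off 0x16 + 2 + imm -18 = 0x11c6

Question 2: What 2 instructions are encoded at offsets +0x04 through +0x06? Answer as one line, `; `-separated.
+0x04: 00 1e ⇒ word 0x1e00 (little)
  op=0x1e00>>12=0x1 ⇒ band (RR)
  rd@[11:9]=0x7 ⇒ m
  rs@[8:6]=0x0 ⇒ a
+0x06: 80 11 ⇒ word 0x1180 (little)
  op=0x1180>>12=0x1 ⇒ band (RR)
  rd@[11:9]=0x0 ⇒ a
  rs@[8:6]=0x6 ⇒ l

band m, a; band a, l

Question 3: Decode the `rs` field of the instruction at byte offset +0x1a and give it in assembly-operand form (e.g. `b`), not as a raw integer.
[1a] c0 17 → 0x17c0
  opcode bits[15:12]=0x1: band/RR
  [11:9] rd=3 = d
  [8:6] rs=7 = m

m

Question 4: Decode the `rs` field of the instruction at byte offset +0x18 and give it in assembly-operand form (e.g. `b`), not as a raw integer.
off 0x18: read 40 14 as little → 0x1440
  opcode bits[15:12]=0x1: band/RR
  [11:9] rd=2 = c
  [8:6] rs=1 = b

b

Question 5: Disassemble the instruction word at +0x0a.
band a, e

+0x0a: 00 11 ⇒ word 0x1100 (little)
  opcode bits[15:12]=0x1: band/RR
  rd@[11:9]=0x0 ⇒ a
  rs@[8:6]=0x4 ⇒ e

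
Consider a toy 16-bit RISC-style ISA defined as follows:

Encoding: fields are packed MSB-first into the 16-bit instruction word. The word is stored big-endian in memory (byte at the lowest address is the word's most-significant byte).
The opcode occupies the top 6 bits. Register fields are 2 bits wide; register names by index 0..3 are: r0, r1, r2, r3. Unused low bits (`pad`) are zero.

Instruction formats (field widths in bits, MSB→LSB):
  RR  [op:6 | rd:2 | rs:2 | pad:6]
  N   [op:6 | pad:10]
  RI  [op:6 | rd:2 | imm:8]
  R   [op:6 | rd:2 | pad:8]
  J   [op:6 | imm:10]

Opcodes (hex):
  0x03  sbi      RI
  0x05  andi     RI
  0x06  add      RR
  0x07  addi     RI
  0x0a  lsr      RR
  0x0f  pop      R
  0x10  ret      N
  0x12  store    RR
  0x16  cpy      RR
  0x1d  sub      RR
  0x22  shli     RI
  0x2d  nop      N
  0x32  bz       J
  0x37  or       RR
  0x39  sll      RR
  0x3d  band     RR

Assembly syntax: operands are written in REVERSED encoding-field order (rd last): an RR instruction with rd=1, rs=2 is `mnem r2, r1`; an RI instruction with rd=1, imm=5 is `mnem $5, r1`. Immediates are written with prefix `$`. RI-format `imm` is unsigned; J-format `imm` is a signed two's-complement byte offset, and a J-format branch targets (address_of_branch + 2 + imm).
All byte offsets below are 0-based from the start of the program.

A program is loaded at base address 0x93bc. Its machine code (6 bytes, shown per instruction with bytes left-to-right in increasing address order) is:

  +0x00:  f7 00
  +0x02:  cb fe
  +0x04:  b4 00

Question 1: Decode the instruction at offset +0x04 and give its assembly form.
[04] b4 00 → 0xb400
  top 6b → 0x2d → nop [N]

nop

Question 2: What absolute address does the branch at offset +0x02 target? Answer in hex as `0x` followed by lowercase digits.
0x93be

+0x02: cb fe ⇒ word 0xcbfe (big)
  opcode bits[15:10]=0x32: bz/J
  imm@[9:0]=0x3fe (s10→-2) ⇒ $-2
  target = base 0x93bc + off 0x02 + 2 + imm -2 = 0x93be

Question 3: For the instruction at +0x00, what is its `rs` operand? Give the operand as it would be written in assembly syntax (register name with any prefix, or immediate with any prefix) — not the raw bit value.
@+00  big-endian(f7 00) = 0xf700
  opcode bits[15:10]=0x3d: band/RR
  [9:8] rd=3 = r3
  [7:6] rs=0 = r0

r0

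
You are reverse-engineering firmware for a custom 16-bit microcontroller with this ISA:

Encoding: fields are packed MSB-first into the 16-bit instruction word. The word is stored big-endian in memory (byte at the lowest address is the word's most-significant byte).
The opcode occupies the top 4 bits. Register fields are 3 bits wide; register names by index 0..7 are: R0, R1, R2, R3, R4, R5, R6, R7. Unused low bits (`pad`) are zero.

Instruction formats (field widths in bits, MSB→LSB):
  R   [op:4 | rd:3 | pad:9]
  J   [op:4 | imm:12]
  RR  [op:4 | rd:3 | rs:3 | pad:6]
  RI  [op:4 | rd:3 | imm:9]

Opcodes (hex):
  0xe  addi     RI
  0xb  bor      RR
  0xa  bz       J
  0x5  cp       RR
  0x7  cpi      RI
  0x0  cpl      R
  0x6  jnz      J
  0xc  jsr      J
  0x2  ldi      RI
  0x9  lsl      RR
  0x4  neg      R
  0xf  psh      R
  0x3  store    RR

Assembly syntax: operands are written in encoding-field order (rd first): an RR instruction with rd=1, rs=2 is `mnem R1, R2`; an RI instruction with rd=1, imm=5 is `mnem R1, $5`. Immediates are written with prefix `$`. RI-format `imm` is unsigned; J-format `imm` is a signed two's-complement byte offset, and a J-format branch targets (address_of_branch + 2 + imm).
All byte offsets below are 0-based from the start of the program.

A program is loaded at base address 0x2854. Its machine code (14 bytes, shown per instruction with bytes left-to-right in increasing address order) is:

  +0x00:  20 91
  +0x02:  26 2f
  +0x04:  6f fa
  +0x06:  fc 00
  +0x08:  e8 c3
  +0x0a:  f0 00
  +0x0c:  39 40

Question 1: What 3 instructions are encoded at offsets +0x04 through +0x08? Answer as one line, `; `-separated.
jnz $-6; psh R6; addi R4, $195

@+04  big-endian(6f fa) = 0x6ffa
  top 4b → 0x6 → jnz [J]
  imm: (w>>0)&0xfff=0xffa (s12→-6) → $-6
@+06  big-endian(fc 00) = 0xfc00
  top 4b → 0xf → psh [R]
  rd: (w>>9)&0x7=0x6 → R6
@+08  big-endian(e8 c3) = 0xe8c3
  top 4b → 0xe → addi [RI]
  rd: (w>>9)&0x7=0x4 → R4
  imm: (w>>0)&0x1ff=0xc3 → $195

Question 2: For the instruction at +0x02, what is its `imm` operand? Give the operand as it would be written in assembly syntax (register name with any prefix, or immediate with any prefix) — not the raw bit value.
+0x02: 26 2f ⇒ word 0x262f (big)
  top 4b → 0x2 → ldi [RI]
  rd@[11:9]=0x3 ⇒ R3
  imm@[8:0]=0x2f ⇒ $47

$47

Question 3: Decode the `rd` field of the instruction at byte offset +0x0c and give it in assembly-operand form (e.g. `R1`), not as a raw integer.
R4

[0c] 39 40 → 0x3940
  top 4b → 0x3 → store [RR]
  rd@[11:9]=0x4 ⇒ R4
  rs@[8:6]=0x5 ⇒ R5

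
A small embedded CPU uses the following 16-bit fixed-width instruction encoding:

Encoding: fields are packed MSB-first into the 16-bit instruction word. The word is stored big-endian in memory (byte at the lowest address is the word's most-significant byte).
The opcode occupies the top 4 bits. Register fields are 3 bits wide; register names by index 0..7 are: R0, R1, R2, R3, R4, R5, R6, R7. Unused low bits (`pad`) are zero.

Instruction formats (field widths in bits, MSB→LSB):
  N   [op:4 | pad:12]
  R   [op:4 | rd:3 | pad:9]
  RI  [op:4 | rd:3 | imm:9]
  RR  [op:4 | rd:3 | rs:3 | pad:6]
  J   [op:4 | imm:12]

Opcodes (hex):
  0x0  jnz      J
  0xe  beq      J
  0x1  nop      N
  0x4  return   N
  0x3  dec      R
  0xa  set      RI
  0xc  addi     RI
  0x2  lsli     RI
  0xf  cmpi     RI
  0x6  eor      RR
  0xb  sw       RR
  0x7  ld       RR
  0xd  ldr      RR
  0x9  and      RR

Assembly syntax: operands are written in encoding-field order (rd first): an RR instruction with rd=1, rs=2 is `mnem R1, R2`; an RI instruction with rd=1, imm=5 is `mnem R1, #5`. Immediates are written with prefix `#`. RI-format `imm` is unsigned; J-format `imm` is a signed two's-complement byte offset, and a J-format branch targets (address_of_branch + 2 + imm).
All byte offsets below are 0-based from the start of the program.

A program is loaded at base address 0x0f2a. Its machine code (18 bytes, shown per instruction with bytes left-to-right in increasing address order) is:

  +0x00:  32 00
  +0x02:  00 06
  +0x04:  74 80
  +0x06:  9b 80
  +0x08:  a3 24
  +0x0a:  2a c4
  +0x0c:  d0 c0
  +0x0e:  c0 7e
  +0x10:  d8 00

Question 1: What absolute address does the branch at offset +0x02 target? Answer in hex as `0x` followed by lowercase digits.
[02] 00 06 → 0x0006
  opcode bits[15:12]=0x0: jnz/J
  [11:0] imm=6 = #6
  target = base 0x0f2a + off 0x02 + 2 + imm 6 = 0x0f34

0x0f34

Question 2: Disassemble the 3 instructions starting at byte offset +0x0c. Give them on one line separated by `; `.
ldr R0, R3; addi R0, #126; ldr R4, R0

off 0x0c: read d0 c0 as big → 0xd0c0
  opcode bits[15:12]=0xd: ldr/RR
  [11:9] rd=0 = R0
  [8:6] rs=3 = R3
off 0x0e: read c0 7e as big → 0xc07e
  opcode bits[15:12]=0xc: addi/RI
  [11:9] rd=0 = R0
  [8:0] imm=126 = #126
off 0x10: read d8 00 as big → 0xd800
  opcode bits[15:12]=0xd: ldr/RR
  [11:9] rd=4 = R4
  [8:6] rs=0 = R0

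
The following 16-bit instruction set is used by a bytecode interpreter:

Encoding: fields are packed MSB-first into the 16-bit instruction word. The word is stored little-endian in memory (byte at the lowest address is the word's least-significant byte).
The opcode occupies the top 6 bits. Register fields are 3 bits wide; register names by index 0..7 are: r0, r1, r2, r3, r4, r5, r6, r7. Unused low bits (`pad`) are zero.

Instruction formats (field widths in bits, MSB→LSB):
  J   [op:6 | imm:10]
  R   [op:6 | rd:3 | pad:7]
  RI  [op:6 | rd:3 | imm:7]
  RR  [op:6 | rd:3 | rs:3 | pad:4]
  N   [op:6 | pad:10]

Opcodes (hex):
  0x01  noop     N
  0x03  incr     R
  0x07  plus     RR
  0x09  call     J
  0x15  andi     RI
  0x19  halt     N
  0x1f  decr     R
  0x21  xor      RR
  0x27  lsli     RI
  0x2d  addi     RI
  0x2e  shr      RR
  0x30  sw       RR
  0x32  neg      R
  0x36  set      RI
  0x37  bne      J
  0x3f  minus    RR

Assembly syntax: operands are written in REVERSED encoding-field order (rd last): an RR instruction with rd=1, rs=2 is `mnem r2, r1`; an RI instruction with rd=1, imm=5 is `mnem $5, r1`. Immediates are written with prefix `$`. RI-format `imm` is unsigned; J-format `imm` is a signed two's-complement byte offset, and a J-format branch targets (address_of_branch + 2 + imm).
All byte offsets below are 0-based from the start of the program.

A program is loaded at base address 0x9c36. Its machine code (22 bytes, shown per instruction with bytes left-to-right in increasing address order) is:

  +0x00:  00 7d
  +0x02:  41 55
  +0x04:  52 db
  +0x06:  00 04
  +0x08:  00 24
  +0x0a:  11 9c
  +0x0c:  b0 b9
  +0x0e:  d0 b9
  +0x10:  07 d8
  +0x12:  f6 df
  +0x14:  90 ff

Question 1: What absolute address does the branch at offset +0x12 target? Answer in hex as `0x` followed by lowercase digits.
+0x12: f6 df ⇒ word 0xdff6 (little)
  top 6b → 0x37 → bne [J]
  imm: (w>>0)&0x3ff=0x3f6 (s10→-10) → $-10
  target = base 0x9c36 + off 0x12 + 2 + imm -10 = 0x9c40

0x9c40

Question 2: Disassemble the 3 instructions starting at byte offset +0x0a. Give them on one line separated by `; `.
[0a] 11 9c → 0x9c11
  top 6b → 0x27 → lsli [RI]
  rd@[9:7]=0x0 ⇒ r0
  imm@[6:0]=0x11 ⇒ $17
[0c] b0 b9 → 0xb9b0
  top 6b → 0x2e → shr [RR]
  rd@[9:7]=0x3 ⇒ r3
  rs@[6:4]=0x3 ⇒ r3
[0e] d0 b9 → 0xb9d0
  top 6b → 0x2e → shr [RR]
  rd@[9:7]=0x3 ⇒ r3
  rs@[6:4]=0x5 ⇒ r5

lsli $17, r0; shr r3, r3; shr r5, r3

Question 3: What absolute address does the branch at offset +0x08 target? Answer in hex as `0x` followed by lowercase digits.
0x9c40

+0x08: 00 24 ⇒ word 0x2400 (little)
  op=0x2400>>10=0x9 ⇒ call (J)
  imm: (w>>0)&0x3ff=0x0 → $0
  target = base 0x9c36 + off 0x08 + 2 + imm 0 = 0x9c40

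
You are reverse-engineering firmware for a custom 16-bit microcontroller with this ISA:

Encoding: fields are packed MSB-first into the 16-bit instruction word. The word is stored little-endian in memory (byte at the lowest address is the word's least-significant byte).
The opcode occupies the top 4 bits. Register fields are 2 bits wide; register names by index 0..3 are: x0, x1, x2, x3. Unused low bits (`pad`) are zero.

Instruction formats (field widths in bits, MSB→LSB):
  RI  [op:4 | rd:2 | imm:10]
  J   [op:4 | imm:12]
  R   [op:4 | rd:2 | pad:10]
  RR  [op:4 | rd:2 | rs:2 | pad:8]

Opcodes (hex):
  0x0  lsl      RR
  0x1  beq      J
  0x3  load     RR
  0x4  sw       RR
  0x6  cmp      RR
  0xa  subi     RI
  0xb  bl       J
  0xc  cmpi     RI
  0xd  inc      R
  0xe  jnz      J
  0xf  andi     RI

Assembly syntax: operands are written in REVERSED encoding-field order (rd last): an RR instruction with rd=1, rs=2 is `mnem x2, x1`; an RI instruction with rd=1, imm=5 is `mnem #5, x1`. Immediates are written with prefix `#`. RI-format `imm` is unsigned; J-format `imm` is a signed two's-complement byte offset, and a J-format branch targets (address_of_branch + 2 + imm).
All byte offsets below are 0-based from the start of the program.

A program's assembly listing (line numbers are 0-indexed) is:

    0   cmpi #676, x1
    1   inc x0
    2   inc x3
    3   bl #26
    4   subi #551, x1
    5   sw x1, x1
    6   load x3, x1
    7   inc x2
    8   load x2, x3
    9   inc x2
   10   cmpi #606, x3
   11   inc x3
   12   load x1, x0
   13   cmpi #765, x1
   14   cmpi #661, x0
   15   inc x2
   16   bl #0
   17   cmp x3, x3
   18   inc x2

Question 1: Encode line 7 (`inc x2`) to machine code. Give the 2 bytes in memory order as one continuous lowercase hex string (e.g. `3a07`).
00d8

line 7 (inc): pack op=0xd:4|rd=2:2|pad=0:10 = 0xd800; little→ 00 d8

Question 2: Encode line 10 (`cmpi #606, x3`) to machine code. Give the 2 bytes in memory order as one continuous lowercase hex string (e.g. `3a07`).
L10: cmpi op=0xc:4|rd=3:2|imm=606:10 ⇒ 0xce5e ⇒ little 5e ce

5ece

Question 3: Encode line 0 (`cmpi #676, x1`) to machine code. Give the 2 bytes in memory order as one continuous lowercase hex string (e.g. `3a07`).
L0: cmpi op=0xc:4|rd=1:2|imm=676:10 ⇒ 0xc6a4 ⇒ little a4 c6

a4c6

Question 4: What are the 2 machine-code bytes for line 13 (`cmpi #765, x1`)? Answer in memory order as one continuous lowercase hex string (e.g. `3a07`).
fdc6

L13: cmpi op=0xc:4|rd=1:2|imm=765:10 ⇒ 0xc6fd ⇒ little fd c6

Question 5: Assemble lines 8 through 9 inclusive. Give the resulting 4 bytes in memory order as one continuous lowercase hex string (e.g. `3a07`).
003e00d8

L8: load op=0x3:4|rd=3:2|rs=2:2|pad=0:8 ⇒ 0x3e00 ⇒ little 00 3e
L9: inc op=0xd:4|rd=2:2|pad=0:10 ⇒ 0xd800 ⇒ little 00 d8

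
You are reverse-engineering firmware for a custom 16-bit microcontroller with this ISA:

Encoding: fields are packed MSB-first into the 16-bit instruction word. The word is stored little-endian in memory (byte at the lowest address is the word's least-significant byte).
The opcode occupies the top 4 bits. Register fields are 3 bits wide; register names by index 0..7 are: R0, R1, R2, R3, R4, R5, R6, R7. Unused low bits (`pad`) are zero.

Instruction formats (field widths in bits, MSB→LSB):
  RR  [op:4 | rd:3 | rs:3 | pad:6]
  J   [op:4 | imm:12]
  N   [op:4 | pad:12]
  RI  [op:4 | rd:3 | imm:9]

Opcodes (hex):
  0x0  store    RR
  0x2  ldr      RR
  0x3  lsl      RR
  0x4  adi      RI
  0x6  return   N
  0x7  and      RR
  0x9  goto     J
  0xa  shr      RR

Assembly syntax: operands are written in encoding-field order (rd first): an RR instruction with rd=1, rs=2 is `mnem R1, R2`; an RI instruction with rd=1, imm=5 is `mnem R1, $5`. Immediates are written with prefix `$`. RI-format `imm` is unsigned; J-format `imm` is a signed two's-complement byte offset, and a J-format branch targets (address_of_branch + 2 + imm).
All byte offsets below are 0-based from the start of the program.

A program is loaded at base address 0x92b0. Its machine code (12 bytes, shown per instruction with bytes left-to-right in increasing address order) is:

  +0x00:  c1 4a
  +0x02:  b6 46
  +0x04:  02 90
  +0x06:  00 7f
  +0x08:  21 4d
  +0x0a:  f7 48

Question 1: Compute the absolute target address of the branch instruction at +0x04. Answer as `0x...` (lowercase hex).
@+04  little-endian(02 90) = 0x9002
  top 4b → 0x9 → goto [J]
  [11:0] imm=2 = $2
  target = base 0x92b0 + off 0x04 + 2 + imm 2 = 0x92b8

0x92b8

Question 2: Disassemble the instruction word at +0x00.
@+00  little-endian(c1 4a) = 0x4ac1
  top 4b → 0x4 → adi [RI]
  rd: (w>>9)&0x7=0x5 → R5
  imm: (w>>0)&0x1ff=0xc1 → $193

adi R5, $193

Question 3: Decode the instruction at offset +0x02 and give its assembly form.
adi R3, $182

+0x02: b6 46 ⇒ word 0x46b6 (little)
  op=0x46b6>>12=0x4 ⇒ adi (RI)
  rd: (w>>9)&0x7=0x3 → R3
  imm: (w>>0)&0x1ff=0xb6 → $182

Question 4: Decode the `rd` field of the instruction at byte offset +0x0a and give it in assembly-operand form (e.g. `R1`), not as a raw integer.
R4

+0x0a: f7 48 ⇒ word 0x48f7 (little)
  top 4b → 0x4 → adi [RI]
  rd: (w>>9)&0x7=0x4 → R4
  imm: (w>>0)&0x1ff=0xf7 → $247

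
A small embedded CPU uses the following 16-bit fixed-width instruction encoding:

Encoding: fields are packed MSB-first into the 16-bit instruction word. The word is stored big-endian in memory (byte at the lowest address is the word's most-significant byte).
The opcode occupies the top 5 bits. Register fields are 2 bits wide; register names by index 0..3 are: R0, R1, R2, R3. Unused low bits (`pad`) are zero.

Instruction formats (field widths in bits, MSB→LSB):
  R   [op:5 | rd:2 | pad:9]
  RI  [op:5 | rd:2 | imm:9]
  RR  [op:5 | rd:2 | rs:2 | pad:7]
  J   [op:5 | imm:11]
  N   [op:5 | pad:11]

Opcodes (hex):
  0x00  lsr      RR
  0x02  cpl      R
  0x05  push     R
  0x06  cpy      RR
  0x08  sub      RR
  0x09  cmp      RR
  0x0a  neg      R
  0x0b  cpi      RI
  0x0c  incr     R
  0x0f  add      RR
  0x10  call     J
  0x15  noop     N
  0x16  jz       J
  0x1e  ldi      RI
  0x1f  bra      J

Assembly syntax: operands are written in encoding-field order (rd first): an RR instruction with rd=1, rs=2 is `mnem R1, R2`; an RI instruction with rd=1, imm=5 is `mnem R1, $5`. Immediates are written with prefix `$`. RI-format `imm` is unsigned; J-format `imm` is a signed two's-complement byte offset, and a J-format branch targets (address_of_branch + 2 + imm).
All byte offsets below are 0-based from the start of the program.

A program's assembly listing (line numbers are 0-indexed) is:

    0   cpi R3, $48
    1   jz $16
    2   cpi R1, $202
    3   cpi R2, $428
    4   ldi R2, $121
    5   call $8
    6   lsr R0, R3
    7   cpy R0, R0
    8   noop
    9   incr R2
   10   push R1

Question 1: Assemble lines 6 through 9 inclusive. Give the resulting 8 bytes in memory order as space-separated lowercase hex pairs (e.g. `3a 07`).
01 80 30 00 a8 00 64 00

line 6 (lsr): pack op=0x0:5|rd=0:2|rs=3:2|pad=0:7 = 0x0180; big→ 01 80
line 7 (cpy): pack op=0x6:5|rd=0:2|rs=0:2|pad=0:7 = 0x3000; big→ 30 00
line 8 (noop): pack op=0x15:5|pad=0:11 = 0xa800; big→ a8 00
line 9 (incr): pack op=0xc:5|rd=2:2|pad=0:9 = 0x6400; big→ 64 00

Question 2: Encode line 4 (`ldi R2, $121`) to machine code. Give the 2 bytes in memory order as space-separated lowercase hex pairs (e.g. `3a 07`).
f4 79

line 4 (ldi): pack op=0x1e:5|rd=2:2|imm=121:9 = 0xf479; big→ f4 79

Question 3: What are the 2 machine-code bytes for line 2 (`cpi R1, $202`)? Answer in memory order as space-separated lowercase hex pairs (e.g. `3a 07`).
5a ca

L2: cpi op=0xb:5|rd=1:2|imm=202:9 ⇒ 0x5aca ⇒ big 5a ca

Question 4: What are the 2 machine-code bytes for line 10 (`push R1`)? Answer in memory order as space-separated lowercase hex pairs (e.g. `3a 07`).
2a 00

line 10 (push): pack op=0x5:5|rd=1:2|pad=0:9 = 0x2a00; big→ 2a 00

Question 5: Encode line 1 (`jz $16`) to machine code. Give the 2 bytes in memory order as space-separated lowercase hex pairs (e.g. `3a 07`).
b0 10

L1: jz op=0x16:5|imm=16:11 ⇒ 0xb010 ⇒ big b0 10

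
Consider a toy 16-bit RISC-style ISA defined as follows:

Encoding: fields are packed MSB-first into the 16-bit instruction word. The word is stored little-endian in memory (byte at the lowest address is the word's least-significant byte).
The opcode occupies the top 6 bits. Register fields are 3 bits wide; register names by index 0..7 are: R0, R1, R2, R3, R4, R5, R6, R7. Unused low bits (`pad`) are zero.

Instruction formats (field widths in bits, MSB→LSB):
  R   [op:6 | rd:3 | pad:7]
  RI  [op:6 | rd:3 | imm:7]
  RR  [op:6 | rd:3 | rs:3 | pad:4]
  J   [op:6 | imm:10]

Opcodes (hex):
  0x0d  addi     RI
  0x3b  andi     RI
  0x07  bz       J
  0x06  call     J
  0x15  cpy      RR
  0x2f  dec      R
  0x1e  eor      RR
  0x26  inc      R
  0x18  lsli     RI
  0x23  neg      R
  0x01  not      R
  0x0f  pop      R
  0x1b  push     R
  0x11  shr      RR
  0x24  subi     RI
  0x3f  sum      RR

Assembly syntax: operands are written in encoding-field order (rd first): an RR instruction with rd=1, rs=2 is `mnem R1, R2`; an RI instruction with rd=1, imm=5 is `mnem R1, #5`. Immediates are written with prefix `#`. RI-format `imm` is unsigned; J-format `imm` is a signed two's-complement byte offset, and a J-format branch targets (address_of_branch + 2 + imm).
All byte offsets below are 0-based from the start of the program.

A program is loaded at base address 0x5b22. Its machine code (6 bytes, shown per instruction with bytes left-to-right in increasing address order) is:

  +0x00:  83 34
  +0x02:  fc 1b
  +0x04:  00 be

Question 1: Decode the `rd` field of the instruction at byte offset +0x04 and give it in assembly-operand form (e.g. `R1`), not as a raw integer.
R4

@+04  little-endian(00 be) = 0xbe00
  opcode bits[15:10]=0x2f: dec/R
  [9:7] rd=4 = R4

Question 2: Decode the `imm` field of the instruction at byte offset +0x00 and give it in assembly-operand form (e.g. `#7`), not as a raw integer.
#3

@+00  little-endian(83 34) = 0x3483
  top 6b → 0xd → addi [RI]
  rd@[9:7]=0x1 ⇒ R1
  imm@[6:0]=0x3 ⇒ #3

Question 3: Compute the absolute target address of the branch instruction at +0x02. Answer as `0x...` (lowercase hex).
+0x02: fc 1b ⇒ word 0x1bfc (little)
  opcode bits[15:10]=0x6: call/J
  [9:0] imm=1020 (s10→-4) = #-4
  target = base 0x5b22 + off 0x02 + 2 + imm -4 = 0x5b22

0x5b22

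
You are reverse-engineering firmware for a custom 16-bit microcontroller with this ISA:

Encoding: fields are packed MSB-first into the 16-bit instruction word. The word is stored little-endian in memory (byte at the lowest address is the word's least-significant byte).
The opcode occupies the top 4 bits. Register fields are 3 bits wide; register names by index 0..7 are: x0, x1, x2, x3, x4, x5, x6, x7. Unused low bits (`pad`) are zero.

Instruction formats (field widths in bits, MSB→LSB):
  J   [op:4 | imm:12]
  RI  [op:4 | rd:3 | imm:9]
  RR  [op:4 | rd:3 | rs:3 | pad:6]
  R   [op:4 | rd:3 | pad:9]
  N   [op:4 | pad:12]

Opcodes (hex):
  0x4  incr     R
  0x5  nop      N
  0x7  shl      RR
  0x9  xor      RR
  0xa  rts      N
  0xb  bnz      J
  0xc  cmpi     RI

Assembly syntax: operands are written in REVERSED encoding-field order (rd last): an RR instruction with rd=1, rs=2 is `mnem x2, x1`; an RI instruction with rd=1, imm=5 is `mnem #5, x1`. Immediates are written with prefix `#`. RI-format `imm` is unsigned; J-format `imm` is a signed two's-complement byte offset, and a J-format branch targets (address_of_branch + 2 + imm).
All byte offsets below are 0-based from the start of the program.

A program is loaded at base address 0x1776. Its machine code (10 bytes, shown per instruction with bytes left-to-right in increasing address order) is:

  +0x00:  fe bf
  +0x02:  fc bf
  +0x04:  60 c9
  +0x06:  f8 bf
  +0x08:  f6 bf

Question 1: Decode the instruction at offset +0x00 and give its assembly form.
off 0x00: read fe bf as little → 0xbffe
  op=0xbffe>>12=0xb ⇒ bnz (J)
  imm@[11:0]=0xffe (s12→-2) ⇒ #-2

bnz #-2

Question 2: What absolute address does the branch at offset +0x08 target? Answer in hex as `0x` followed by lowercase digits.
@+08  little-endian(f6 bf) = 0xbff6
  top 4b → 0xb → bnz [J]
  imm: (w>>0)&0xfff=0xff6 (s12→-10) → #-10
  target = base 0x1776 + off 0x08 + 2 + imm -10 = 0x1776

0x1776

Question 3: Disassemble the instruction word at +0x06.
bnz #-8

off 0x06: read f8 bf as little → 0xbff8
  op=0xbff8>>12=0xb ⇒ bnz (J)
  [11:0] imm=4088 (s12→-8) = #-8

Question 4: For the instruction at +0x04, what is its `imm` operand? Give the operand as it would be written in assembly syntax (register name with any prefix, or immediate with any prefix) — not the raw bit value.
[04] 60 c9 → 0xc960
  op=0xc960>>12=0xc ⇒ cmpi (RI)
  rd: (w>>9)&0x7=0x4 → x4
  imm: (w>>0)&0x1ff=0x160 → #352

#352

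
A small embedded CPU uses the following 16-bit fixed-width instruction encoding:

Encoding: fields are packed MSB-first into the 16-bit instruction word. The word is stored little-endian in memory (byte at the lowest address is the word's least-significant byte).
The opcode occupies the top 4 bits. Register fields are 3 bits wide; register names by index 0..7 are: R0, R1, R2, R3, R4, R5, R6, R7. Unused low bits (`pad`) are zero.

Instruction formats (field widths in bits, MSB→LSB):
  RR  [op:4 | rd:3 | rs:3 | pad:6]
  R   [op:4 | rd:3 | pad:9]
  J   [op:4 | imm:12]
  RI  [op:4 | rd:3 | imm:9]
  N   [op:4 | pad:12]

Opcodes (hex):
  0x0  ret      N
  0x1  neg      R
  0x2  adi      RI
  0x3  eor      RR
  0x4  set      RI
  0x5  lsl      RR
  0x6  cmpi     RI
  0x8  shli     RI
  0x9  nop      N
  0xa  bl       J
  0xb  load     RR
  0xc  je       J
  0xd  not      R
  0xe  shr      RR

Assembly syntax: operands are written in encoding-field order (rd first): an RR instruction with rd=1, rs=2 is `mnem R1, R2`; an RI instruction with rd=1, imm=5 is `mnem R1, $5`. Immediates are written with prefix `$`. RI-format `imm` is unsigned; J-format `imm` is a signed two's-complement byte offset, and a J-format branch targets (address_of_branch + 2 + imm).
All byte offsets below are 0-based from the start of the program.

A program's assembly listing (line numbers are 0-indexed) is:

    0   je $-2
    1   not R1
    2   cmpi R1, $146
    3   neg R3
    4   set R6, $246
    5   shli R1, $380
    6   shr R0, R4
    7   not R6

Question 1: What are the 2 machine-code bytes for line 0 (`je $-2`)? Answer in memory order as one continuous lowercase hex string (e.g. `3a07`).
L0: je op=0xc:4|imm=-2:12 ⇒ 0xcffe ⇒ little fe cf

fecf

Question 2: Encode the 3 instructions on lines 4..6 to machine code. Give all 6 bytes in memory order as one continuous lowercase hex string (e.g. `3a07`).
4. set fields op=0x4:4|rd=6:3|imm=246:9 → word 4cf6h → f6 4c
5. shli fields op=0x8:4|rd=1:3|imm=380:9 → word 837ch → 7c 83
6. shr fields op=0xe:4|rd=0:3|rs=4:3|pad=0:6 → word e100h → 00 e1

f64c7c8300e1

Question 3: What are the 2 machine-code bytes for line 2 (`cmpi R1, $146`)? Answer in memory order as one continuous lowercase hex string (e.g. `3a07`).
9262

line 2 (cmpi): pack op=0x6:4|rd=1:3|imm=146:9 = 0x6292; little→ 92 62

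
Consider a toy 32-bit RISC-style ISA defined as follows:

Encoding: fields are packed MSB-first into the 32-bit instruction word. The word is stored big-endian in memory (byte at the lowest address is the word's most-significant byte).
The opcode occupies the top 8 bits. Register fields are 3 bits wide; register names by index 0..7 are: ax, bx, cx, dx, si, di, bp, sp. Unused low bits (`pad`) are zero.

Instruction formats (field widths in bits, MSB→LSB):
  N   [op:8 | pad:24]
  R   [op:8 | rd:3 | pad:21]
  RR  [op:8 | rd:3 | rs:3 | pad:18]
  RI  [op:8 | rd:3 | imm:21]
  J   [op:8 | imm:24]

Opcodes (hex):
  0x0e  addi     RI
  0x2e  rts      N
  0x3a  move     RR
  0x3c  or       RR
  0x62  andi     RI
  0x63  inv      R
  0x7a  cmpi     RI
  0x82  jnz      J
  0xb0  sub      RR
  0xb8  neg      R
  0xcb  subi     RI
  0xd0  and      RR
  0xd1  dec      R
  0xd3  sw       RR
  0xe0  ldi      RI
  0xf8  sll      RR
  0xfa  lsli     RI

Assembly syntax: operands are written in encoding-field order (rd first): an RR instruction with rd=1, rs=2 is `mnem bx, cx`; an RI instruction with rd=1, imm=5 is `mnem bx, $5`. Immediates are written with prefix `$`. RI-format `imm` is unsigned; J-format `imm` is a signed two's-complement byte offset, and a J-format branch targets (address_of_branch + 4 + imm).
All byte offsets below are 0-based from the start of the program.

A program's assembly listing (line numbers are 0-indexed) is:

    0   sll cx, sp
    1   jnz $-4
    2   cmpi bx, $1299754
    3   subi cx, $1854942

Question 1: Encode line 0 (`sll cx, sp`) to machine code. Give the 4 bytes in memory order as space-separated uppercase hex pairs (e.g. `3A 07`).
F8 5C 00 00

0. sll fields op=0xf8:8|rd=2:3|rs=7:3|pad=0:18 → word f85c0000h → f8 5c 00 00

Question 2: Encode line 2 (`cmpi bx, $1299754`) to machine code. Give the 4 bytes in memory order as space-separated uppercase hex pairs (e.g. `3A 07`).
line 2 (cmpi): pack op=0x7a:8|rd=1:3|imm=1299754:21 = 0x7a33d52a; big→ 7a 33 d5 2a

7A 33 D5 2A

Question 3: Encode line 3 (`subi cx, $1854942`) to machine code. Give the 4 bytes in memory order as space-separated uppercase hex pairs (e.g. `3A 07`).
CB 5C 4D DE

3. subi fields op=0xcb:8|rd=2:3|imm=1854942:21 → word cb5c4ddeh → cb 5c 4d de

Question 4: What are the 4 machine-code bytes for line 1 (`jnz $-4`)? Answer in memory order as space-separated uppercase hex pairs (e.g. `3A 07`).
1. jnz fields op=0x82:8|imm=-4:24 → word 82fffffch → 82 ff ff fc

82 FF FF FC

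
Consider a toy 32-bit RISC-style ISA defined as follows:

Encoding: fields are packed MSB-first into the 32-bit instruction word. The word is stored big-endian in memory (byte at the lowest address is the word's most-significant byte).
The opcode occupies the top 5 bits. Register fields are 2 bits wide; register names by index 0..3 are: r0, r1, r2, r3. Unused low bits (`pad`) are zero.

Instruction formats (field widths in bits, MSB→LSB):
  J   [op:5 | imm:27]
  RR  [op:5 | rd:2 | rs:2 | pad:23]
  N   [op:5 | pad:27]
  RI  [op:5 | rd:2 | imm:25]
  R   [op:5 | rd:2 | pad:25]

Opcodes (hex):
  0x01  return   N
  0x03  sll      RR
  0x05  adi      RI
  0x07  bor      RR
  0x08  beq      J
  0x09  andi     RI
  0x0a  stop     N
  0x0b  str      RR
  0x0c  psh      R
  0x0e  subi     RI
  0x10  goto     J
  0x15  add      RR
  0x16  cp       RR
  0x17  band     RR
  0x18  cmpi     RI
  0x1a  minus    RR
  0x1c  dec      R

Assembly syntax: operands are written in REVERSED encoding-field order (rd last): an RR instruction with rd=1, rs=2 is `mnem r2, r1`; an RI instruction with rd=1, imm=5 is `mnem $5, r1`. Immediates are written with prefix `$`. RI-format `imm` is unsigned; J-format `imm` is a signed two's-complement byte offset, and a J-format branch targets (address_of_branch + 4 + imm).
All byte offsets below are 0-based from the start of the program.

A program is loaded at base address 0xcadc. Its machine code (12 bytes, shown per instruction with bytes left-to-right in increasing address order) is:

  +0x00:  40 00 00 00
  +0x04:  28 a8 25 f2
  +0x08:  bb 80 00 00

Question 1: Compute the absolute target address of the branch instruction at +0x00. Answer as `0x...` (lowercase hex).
0xcae0

[00] 40 00 00 00 → 0x40000000
  opcode bits[31:27]=0x8: beq/J
  imm@[26:0]=0x0 ⇒ $0
  target = base 0xcadc + off 0x00 + 4 + imm 0 = 0xcae0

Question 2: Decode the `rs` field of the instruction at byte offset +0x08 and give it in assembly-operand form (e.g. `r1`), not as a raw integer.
off 0x08: read bb 80 00 00 as big → 0xbb800000
  top 5b → 0x17 → band [RR]
  [26:25] rd=1 = r1
  [24:23] rs=3 = r3

r3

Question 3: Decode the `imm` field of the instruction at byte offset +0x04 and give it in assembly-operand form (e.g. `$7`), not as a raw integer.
$11019762

[04] 28 a8 25 f2 → 0x28a825f2
  opcode bits[31:27]=0x5: adi/RI
  rd@[26:25]=0x0 ⇒ r0
  imm@[24:0]=0xa825f2 ⇒ $11019762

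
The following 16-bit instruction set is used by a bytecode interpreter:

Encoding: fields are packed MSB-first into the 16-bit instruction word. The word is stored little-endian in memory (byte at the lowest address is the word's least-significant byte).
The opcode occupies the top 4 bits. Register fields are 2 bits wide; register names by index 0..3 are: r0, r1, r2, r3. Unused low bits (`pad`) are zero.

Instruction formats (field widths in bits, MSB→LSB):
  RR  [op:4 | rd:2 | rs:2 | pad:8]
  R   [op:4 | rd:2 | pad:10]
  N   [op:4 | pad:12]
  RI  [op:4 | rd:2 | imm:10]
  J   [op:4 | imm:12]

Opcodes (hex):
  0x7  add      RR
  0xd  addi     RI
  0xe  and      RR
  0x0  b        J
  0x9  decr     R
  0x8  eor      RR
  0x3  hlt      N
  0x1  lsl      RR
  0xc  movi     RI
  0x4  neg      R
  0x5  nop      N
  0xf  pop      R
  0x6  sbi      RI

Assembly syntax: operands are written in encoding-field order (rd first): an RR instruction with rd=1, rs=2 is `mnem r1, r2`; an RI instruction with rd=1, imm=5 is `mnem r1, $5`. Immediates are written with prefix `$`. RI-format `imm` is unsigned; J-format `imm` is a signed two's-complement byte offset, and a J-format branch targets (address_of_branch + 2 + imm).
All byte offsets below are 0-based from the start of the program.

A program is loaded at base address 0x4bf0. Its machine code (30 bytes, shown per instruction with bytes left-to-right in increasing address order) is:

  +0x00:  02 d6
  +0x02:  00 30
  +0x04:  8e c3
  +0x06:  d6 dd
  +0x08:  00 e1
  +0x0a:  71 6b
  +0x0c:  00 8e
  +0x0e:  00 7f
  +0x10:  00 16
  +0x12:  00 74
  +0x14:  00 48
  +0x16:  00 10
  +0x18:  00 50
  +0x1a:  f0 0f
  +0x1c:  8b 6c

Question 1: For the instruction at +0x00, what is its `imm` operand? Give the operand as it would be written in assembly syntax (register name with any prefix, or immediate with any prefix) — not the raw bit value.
@+00  little-endian(02 d6) = 0xd602
  op=0xd602>>12=0xd ⇒ addi (RI)
  [11:10] rd=1 = r1
  [9:0] imm=514 = $514

$514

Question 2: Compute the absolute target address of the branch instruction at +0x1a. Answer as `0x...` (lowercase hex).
0x4bfc

off 0x1a: read f0 0f as little → 0x0ff0
  top 4b → 0x0 → b [J]
  [11:0] imm=4080 (s12→-16) = $-16
  target = base 0x4bf0 + off 0x1a + 2 + imm -16 = 0x4bfc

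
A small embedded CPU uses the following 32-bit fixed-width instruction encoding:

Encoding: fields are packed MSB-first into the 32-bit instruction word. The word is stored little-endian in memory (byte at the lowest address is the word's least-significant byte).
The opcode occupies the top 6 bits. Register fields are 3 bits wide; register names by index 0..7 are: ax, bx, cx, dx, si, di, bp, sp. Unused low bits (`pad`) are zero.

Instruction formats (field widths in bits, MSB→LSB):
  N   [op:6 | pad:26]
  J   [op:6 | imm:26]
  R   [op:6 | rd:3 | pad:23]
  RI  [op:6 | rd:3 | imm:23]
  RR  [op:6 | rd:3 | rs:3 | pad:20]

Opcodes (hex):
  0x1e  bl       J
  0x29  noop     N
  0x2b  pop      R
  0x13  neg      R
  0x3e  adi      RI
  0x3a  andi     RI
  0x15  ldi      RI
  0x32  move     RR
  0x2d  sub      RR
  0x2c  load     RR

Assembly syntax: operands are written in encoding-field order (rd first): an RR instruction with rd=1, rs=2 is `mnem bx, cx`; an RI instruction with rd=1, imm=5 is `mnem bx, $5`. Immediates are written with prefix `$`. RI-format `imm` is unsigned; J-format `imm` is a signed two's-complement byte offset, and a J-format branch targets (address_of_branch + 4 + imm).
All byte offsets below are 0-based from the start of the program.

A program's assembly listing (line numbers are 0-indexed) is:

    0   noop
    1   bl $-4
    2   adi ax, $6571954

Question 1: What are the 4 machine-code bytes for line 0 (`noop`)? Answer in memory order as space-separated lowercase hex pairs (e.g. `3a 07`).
0. noop fields op=0x29:6|pad=0:26 → word a4000000h → 00 00 00 a4

00 00 00 a4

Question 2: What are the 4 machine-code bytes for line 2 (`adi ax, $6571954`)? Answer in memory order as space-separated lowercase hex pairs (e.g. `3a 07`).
b2 47 64 f8

L2: adi op=0x3e:6|rd=0:3|imm=6571954:23 ⇒ 0xf86447b2 ⇒ little b2 47 64 f8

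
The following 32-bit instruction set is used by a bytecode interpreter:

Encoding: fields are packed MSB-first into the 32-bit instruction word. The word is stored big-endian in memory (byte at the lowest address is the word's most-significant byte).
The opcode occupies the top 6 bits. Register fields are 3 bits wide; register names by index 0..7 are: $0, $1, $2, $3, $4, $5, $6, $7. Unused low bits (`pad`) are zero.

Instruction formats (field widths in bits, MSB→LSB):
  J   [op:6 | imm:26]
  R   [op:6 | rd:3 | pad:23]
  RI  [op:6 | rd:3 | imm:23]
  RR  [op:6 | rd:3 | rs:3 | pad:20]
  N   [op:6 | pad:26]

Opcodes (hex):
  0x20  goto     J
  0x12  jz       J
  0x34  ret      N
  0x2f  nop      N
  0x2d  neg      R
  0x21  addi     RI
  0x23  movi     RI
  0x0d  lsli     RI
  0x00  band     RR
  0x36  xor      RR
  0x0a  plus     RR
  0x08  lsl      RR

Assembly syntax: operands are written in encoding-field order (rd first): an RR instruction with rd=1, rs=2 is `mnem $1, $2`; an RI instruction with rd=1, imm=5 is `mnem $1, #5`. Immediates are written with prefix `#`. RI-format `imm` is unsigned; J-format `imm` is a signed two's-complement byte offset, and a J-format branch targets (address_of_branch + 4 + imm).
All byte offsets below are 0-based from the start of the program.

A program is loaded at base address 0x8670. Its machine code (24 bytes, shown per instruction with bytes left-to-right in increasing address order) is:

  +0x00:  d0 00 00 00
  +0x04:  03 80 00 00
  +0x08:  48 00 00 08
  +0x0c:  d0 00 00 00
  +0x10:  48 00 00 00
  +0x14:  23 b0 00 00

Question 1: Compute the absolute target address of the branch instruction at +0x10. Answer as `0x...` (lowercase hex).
[10] 48 00 00 00 → 0x48000000
  top 6b → 0x12 → jz [J]
  imm: (w>>0)&0x3ffffff=0x0 → #0
  target = base 0x8670 + off 0x10 + 4 + imm 0 = 0x8684

0x8684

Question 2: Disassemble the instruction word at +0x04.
@+04  big-endian(03 80 00 00) = 0x03800000
  op=0x03800000>>26=0x0 ⇒ band (RR)
  [25:23] rd=7 = $7
  [22:20] rs=0 = $0

band $7, $0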